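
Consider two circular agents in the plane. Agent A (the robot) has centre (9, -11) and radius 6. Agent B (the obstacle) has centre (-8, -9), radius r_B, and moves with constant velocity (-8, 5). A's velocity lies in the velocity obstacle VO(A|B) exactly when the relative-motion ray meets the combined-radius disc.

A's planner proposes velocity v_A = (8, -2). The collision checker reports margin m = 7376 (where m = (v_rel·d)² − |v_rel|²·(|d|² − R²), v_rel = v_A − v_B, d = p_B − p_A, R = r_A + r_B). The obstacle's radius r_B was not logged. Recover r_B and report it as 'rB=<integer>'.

m = 7376
d = (-17, 2);  v_rel = (16, -7),  |v_rel|² = 305
v_rel×d = (16)·(2) − (-7)·(-17) = -87
since m = R²·305 − (-87)²:  R² = (7569 + 7376) / 305 = 49
R = √49 = 7  ⇒  r_B = 7 − 6 = 1

rB=1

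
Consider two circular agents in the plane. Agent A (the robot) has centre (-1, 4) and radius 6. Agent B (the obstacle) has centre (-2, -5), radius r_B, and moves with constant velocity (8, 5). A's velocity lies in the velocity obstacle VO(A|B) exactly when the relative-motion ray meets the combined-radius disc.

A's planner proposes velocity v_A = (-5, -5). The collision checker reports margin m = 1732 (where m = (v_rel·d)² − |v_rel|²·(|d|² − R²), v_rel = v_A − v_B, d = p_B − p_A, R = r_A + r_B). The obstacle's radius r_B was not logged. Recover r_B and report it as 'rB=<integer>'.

m = 1732
d = (-1, -9);  v_rel = (-13, -10),  |v_rel|² = 269
v_rel×d = (-13)·(-9) − (-10)·(-1) = 107
since m = R²·269 − 107²:  R² = (11449 + 1732) / 269 = 49
R = √49 = 7  ⇒  r_B = 7 − 6 = 1

rB=1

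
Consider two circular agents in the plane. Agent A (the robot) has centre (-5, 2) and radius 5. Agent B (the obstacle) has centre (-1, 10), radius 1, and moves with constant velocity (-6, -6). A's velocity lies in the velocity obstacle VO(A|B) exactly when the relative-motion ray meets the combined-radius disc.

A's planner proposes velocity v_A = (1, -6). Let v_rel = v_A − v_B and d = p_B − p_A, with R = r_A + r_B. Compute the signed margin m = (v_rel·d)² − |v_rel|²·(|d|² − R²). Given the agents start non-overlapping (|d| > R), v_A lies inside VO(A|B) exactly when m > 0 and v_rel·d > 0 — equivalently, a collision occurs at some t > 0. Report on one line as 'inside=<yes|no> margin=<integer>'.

d = (4, 8),  |d|² = 80;  R = 5+1 = 6,  c = 80−6² = 44
v_rel = (7, 0),  |v_rel|² = 49;  v_rel·d = (7)·(4) + (0)·(8) = 28
49·t² − 56·t + 44 = 0  ⇒  m = 28² − 49·44 = -1372
m = -1372 < 0,  v_rel·d = 28 > 0  ⇒  outside

inside=no margin=-1372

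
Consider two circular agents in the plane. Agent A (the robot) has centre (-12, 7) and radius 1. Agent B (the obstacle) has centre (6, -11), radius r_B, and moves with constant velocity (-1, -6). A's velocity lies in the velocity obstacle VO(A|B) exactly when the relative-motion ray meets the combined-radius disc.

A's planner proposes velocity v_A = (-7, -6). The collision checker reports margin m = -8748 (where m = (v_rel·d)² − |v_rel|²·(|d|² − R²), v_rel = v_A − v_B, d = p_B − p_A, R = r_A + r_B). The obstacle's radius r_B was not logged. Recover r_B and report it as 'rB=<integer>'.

m = -8748
d = (18, -18);  v_rel = (-6, 0),  |v_rel|² = 36
v_rel×d = (-6)·(-18) − (0)·(18) = 108
since m = R²·36 − 108²:  R² = (11664 + -8748) / 36 = 81
R = √81 = 9  ⇒  r_B = 9 − 1 = 8

rB=8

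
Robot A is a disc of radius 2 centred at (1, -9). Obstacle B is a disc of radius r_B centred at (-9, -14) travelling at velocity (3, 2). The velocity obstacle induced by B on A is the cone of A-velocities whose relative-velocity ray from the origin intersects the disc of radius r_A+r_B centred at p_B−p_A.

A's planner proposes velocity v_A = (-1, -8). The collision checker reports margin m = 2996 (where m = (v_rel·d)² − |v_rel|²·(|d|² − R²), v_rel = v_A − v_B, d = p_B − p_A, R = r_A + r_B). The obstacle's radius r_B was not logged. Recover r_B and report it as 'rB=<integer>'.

m = 2996
d = (-10, -5);  v_rel = (-4, -10),  |v_rel|² = 116
v_rel×d = (-4)·(-5) − (-10)·(-10) = -80
since m = R²·116 − (-80)²:  R² = (6400 + 2996) / 116 = 81
R = √81 = 9  ⇒  r_B = 9 − 2 = 7

rB=7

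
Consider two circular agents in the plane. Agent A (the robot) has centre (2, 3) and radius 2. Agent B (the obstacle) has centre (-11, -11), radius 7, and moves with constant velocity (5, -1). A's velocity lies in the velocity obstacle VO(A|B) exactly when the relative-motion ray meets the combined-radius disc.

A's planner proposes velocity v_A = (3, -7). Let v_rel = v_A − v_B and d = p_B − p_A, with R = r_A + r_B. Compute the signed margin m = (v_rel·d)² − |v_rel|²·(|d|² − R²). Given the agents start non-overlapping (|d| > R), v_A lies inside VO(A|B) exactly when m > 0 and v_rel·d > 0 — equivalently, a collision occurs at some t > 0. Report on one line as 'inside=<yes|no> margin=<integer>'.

d = (-13, -14),  |d|² = 365;  R = 2+7 = 9,  c = 365−9² = 284
v_rel = (-2, -6),  |v_rel|² = 40;  v_rel·d = (-2)·(-13) + (-6)·(-14) = 110
40·t² − 220·t + 284 = 0  ⇒  m = 110² − 40·284 = 740
m = 740 > 0,  v_rel·d = 110 > 0  ⇒  inside

inside=yes margin=740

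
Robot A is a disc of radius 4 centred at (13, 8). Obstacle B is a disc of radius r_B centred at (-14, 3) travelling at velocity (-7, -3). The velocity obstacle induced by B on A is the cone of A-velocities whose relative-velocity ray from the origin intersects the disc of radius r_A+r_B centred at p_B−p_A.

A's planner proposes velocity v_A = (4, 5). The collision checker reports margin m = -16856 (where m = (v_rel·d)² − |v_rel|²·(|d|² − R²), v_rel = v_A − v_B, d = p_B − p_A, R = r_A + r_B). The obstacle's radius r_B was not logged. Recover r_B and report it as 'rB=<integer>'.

m = -16856
d = (-27, -5);  v_rel = (11, 8),  |v_rel|² = 185
v_rel×d = (11)·(-5) − (8)·(-27) = 161
since m = R²·185 − 161²:  R² = (25921 + -16856) / 185 = 49
R = √49 = 7  ⇒  r_B = 7 − 4 = 3

rB=3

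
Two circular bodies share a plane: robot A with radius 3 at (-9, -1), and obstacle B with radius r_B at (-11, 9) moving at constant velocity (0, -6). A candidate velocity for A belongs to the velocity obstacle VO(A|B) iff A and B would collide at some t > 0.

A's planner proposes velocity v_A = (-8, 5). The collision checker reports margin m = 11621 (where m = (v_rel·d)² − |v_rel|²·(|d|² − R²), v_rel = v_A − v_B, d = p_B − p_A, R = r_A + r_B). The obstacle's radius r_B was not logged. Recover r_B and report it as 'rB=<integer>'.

m = 11621
d = (-2, 10);  v_rel = (-8, 11),  |v_rel|² = 185
v_rel×d = (-8)·(10) − (11)·(-2) = -58
since m = R²·185 − (-58)²:  R² = (3364 + 11621) / 185 = 81
R = √81 = 9  ⇒  r_B = 9 − 3 = 6

rB=6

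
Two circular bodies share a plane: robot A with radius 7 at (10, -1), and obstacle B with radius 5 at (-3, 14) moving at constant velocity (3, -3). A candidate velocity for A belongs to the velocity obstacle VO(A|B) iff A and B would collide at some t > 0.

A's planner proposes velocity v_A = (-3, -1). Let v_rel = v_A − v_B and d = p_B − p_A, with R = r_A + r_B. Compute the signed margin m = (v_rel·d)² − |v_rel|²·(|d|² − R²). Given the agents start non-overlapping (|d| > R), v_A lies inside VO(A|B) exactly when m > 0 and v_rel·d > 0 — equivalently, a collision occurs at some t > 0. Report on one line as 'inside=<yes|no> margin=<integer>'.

d = (-13, 15),  |d|² = 394;  R = 7+5 = 12,  c = 394−12² = 250
v_rel = (-6, 2),  |v_rel|² = 40;  v_rel·d = (-6)·(-13) + (2)·(15) = 108
40·t² − 216·t + 250 = 0  ⇒  m = 108² − 40·250 = 1664
m = 1664 > 0,  v_rel·d = 108 > 0  ⇒  inside

inside=yes margin=1664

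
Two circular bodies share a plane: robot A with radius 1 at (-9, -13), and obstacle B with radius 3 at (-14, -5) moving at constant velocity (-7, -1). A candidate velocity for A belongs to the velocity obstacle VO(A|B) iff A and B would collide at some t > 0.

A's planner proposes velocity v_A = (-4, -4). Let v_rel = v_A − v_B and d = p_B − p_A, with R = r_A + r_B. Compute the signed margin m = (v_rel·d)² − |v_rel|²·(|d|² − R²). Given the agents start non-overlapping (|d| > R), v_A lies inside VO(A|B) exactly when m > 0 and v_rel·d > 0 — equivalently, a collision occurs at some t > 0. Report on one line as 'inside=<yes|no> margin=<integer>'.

d = (-5, 8),  |d|² = 89;  R = 1+3 = 4,  c = 89−4² = 73
v_rel = (3, -3),  |v_rel|² = 18;  v_rel·d = (3)·(-5) + (-3)·(8) = -39
18·t² + 78·t + 73 = 0  ⇒  m = (-39)² − 18·73 = 207
m = 207 > 0,  v_rel·d = -39 < 0  ⇒  outside

inside=no margin=207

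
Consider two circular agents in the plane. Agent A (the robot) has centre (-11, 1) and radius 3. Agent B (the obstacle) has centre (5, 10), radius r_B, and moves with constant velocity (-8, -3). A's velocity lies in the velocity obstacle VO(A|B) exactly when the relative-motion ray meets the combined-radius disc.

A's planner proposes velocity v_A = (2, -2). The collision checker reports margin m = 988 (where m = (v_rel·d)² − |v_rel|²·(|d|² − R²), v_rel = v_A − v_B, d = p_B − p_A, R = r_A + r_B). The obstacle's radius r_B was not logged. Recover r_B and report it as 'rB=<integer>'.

m = 988
d = (16, 9);  v_rel = (10, 1),  |v_rel|² = 101
v_rel×d = (10)·(9) − (1)·(16) = 74
since m = R²·101 − 74²:  R² = (5476 + 988) / 101 = 64
R = √64 = 8  ⇒  r_B = 8 − 3 = 5

rB=5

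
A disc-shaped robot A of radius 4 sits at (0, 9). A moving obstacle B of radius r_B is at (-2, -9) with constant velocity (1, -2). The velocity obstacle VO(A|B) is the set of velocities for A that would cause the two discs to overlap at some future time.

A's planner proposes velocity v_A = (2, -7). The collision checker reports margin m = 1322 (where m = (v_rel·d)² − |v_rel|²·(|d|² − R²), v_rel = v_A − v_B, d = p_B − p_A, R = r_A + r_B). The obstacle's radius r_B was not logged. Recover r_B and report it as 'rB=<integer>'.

m = 1322
d = (-2, -18);  v_rel = (1, -5),  |v_rel|² = 26
v_rel×d = (1)·(-18) − (-5)·(-2) = -28
since m = R²·26 − (-28)²:  R² = (784 + 1322) / 26 = 81
R = √81 = 9  ⇒  r_B = 9 − 4 = 5

rB=5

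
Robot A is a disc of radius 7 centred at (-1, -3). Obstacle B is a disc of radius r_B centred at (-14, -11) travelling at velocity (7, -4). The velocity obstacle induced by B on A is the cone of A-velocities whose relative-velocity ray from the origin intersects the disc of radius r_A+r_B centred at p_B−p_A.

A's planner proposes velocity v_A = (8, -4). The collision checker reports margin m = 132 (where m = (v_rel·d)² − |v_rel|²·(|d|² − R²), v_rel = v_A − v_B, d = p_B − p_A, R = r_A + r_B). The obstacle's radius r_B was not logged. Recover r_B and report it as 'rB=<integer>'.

m = 132
d = (-13, -8);  v_rel = (1, 0),  |v_rel|² = 1
v_rel×d = (1)·(-8) − (0)·(-13) = -8
since m = R²·1 − (-8)²:  R² = (64 + 132) / 1 = 196
R = √196 = 14  ⇒  r_B = 14 − 7 = 7

rB=7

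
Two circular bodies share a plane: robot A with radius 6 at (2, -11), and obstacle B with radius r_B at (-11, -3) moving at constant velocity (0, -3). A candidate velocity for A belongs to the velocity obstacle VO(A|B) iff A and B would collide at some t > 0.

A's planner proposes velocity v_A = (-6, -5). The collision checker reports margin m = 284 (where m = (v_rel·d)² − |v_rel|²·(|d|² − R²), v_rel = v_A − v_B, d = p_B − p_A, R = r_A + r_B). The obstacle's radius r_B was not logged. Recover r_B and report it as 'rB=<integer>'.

m = 284
d = (-13, 8);  v_rel = (-6, -2),  |v_rel|² = 40
v_rel×d = (-6)·(8) − (-2)·(-13) = -74
since m = R²·40 − (-74)²:  R² = (5476 + 284) / 40 = 144
R = √144 = 12  ⇒  r_B = 12 − 6 = 6

rB=6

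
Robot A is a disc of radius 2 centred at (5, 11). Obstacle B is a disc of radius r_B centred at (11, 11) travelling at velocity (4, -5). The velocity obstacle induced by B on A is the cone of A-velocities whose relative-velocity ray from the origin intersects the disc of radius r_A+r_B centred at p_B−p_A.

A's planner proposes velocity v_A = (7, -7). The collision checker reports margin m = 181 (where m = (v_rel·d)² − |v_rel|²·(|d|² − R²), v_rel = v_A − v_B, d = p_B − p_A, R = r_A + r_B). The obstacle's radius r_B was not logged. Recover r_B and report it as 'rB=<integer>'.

m = 181
d = (6, 0);  v_rel = (3, -2),  |v_rel|² = 13
v_rel×d = (3)·(0) − (-2)·(6) = 12
since m = R²·13 − 12²:  R² = (144 + 181) / 13 = 25
R = √25 = 5  ⇒  r_B = 5 − 2 = 3

rB=3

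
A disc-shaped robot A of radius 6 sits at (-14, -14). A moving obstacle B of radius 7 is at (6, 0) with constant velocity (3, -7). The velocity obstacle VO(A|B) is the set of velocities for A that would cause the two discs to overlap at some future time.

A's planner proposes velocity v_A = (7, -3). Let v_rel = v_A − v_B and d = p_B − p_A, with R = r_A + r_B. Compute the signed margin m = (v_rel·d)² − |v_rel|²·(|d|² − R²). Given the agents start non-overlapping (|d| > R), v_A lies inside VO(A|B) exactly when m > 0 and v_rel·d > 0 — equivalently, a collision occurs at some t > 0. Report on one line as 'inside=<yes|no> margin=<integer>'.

d = (20, 14),  |d|² = 596;  R = 6+7 = 13,  c = 596−13² = 427
v_rel = (4, 4),  |v_rel|² = 32;  v_rel·d = (4)·(20) + (4)·(14) = 136
32·t² − 272·t + 427 = 0  ⇒  m = 136² − 32·427 = 4832
m = 4832 > 0,  v_rel·d = 136 > 0  ⇒  inside

inside=yes margin=4832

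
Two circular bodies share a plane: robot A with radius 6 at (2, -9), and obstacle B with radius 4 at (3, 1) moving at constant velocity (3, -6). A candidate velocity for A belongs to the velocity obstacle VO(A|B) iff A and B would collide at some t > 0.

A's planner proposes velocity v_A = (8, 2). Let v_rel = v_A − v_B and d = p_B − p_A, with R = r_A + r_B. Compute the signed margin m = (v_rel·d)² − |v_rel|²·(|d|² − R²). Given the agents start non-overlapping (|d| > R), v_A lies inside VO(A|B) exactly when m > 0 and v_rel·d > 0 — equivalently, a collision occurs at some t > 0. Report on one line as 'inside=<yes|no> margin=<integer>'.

d = (1, 10),  |d|² = 101;  R = 6+4 = 10,  c = 101−10² = 1
v_rel = (5, 8),  |v_rel|² = 89;  v_rel·d = (5)·(1) + (8)·(10) = 85
89·t² − 170·t + 1 = 0  ⇒  m = 85² − 89·1 = 7136
m = 7136 > 0,  v_rel·d = 85 > 0  ⇒  inside

inside=yes margin=7136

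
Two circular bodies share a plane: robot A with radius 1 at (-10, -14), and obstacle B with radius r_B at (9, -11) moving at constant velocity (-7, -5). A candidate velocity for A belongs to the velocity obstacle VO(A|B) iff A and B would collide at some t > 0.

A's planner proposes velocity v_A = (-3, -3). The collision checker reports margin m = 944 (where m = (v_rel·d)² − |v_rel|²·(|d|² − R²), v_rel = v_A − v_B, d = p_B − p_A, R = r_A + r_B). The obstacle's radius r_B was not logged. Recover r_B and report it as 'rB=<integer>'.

m = 944
d = (19, 3);  v_rel = (4, 2),  |v_rel|² = 20
v_rel×d = (4)·(3) − (2)·(19) = -26
since m = R²·20 − (-26)²:  R² = (676 + 944) / 20 = 81
R = √81 = 9  ⇒  r_B = 9 − 1 = 8

rB=8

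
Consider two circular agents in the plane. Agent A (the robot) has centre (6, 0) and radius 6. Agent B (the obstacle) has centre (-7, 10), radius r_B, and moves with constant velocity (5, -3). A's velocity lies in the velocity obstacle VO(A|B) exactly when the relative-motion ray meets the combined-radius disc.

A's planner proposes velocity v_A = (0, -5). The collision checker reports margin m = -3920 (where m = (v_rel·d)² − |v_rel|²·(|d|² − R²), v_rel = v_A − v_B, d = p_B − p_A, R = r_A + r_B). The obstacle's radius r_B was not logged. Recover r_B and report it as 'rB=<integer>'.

m = -3920
d = (-13, 10);  v_rel = (-5, -2),  |v_rel|² = 29
v_rel×d = (-5)·(10) − (-2)·(-13) = -76
since m = R²·29 − (-76)²:  R² = (5776 + -3920) / 29 = 64
R = √64 = 8  ⇒  r_B = 8 − 6 = 2

rB=2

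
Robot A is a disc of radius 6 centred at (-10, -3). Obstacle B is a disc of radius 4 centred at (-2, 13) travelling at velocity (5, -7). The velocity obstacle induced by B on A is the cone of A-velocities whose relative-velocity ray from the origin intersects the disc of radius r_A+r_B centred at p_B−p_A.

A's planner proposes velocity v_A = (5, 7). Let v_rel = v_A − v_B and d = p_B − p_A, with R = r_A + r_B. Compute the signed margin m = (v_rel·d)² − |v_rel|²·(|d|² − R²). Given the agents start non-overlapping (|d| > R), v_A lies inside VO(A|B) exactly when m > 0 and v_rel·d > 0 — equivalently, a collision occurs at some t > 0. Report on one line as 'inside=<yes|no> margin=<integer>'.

d = (8, 16),  |d|² = 320;  R = 6+4 = 10,  c = 320−10² = 220
v_rel = (0, 14),  |v_rel|² = 196;  v_rel·d = (0)·(8) + (14)·(16) = 224
196·t² − 448·t + 220 = 0  ⇒  m = 224² − 196·220 = 7056
m = 7056 > 0,  v_rel·d = 224 > 0  ⇒  inside

inside=yes margin=7056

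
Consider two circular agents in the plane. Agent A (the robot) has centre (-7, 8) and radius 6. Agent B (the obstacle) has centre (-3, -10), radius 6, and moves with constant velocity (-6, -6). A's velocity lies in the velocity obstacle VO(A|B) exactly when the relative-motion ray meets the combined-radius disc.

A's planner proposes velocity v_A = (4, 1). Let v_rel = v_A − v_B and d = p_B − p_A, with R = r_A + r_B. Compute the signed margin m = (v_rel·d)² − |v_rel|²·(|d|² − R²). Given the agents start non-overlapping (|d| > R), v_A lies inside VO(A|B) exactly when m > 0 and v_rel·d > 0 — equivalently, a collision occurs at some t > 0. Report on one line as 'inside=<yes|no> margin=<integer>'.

d = (4, -18),  |d|² = 340;  R = 6+6 = 12,  c = 340−12² = 196
v_rel = (10, 7),  |v_rel|² = 149;  v_rel·d = (10)·(4) + (7)·(-18) = -86
149·t² + 172·t + 196 = 0  ⇒  m = (-86)² − 149·196 = -21808
m = -21808 < 0,  v_rel·d = -86 < 0  ⇒  outside

inside=no margin=-21808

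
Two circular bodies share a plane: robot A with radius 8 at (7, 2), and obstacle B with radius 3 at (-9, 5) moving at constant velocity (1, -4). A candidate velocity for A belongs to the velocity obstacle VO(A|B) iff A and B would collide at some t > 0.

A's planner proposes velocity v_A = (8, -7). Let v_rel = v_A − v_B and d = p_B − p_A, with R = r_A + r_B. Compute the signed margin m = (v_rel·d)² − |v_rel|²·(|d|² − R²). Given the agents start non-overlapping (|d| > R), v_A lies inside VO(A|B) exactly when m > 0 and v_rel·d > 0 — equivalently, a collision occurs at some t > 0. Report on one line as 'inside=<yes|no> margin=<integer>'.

d = (-16, 3),  |d|² = 265;  R = 8+3 = 11,  c = 265−11² = 144
v_rel = (7, -3),  |v_rel|² = 58;  v_rel·d = (7)·(-16) + (-3)·(3) = -121
58·t² + 242·t + 144 = 0  ⇒  m = (-121)² − 58·144 = 6289
m = 6289 > 0,  v_rel·d = -121 < 0  ⇒  outside

inside=no margin=6289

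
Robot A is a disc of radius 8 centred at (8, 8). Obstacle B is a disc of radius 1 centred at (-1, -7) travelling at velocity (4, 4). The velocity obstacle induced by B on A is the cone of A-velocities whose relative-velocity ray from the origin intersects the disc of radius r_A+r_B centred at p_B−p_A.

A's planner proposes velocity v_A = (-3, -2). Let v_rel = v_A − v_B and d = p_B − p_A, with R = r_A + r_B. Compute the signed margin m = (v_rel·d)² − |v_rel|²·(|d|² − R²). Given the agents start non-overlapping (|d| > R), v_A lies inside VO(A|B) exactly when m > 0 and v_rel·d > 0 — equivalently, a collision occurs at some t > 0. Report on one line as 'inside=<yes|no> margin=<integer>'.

d = (-9, -15),  |d|² = 306;  R = 8+1 = 9,  c = 306−9² = 225
v_rel = (-7, -6),  |v_rel|² = 85;  v_rel·d = (-7)·(-9) + (-6)·(-15) = 153
85·t² − 306·t + 225 = 0  ⇒  m = 153² − 85·225 = 4284
m = 4284 > 0,  v_rel·d = 153 > 0  ⇒  inside

inside=yes margin=4284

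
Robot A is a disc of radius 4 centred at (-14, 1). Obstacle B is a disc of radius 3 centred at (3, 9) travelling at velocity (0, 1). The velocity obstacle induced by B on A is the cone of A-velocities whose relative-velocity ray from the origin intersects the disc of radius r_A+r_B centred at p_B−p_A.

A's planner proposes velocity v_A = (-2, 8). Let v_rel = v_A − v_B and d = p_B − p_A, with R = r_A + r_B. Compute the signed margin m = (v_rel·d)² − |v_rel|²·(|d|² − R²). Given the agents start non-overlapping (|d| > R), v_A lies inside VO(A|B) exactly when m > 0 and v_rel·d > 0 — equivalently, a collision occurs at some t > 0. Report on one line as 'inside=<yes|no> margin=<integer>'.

d = (17, 8),  |d|² = 353;  R = 4+3 = 7,  c = 353−7² = 304
v_rel = (-2, 7),  |v_rel|² = 53;  v_rel·d = (-2)·(17) + (7)·(8) = 22
53·t² − 44·t + 304 = 0  ⇒  m = 22² − 53·304 = -15628
m = -15628 < 0,  v_rel·d = 22 > 0  ⇒  outside

inside=no margin=-15628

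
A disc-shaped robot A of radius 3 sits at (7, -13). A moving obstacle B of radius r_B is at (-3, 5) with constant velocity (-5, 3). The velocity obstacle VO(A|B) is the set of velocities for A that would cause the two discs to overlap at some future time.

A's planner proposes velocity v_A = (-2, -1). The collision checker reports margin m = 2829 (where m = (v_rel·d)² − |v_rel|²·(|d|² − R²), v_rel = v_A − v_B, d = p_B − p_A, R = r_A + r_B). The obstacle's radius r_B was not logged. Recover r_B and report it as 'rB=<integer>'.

m = 2829
d = (-10, 18);  v_rel = (3, -4),  |v_rel|² = 25
v_rel×d = (3)·(18) − (-4)·(-10) = 14
since m = R²·25 − 14²:  R² = (196 + 2829) / 25 = 121
R = √121 = 11  ⇒  r_B = 11 − 3 = 8

rB=8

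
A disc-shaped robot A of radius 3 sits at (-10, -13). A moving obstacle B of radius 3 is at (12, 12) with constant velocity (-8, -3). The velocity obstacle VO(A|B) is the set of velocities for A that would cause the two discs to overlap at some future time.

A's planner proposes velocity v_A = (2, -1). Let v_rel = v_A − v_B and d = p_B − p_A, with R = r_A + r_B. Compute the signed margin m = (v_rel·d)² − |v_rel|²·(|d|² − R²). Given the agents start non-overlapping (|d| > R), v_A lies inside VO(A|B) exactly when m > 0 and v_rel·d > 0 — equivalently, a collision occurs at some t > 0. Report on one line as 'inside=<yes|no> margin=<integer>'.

d = (22, 25),  |d|² = 1109;  R = 3+3 = 6,  c = 1109−6² = 1073
v_rel = (10, 2),  |v_rel|² = 104;  v_rel·d = (10)·(22) + (2)·(25) = 270
104·t² − 540·t + 1073 = 0  ⇒  m = 270² − 104·1073 = -38692
m = -38692 < 0,  v_rel·d = 270 > 0  ⇒  outside

inside=no margin=-38692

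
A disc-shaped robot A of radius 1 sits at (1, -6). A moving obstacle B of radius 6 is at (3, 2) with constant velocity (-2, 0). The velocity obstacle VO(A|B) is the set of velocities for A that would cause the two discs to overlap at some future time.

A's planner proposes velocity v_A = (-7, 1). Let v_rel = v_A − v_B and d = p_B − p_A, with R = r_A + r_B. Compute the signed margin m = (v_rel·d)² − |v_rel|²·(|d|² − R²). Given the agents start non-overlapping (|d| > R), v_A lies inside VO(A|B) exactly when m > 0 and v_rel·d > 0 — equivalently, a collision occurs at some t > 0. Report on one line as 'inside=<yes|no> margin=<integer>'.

d = (2, 8),  |d|² = 68;  R = 1+6 = 7,  c = 68−7² = 19
v_rel = (-5, 1),  |v_rel|² = 26;  v_rel·d = (-5)·(2) + (1)·(8) = -2
26·t² + 4·t + 19 = 0  ⇒  m = (-2)² − 26·19 = -490
m = -490 < 0,  v_rel·d = -2 < 0  ⇒  outside

inside=no margin=-490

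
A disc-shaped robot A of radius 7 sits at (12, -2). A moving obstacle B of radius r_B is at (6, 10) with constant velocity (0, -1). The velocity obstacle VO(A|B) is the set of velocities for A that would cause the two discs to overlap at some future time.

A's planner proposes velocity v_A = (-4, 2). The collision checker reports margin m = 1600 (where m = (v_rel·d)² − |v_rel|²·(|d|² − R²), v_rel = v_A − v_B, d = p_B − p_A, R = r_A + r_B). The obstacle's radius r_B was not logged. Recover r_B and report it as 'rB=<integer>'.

m = 1600
d = (-6, 12);  v_rel = (-4, 3),  |v_rel|² = 25
v_rel×d = (-4)·(12) − (3)·(-6) = -30
since m = R²·25 − (-30)²:  R² = (900 + 1600) / 25 = 100
R = √100 = 10  ⇒  r_B = 10 − 7 = 3

rB=3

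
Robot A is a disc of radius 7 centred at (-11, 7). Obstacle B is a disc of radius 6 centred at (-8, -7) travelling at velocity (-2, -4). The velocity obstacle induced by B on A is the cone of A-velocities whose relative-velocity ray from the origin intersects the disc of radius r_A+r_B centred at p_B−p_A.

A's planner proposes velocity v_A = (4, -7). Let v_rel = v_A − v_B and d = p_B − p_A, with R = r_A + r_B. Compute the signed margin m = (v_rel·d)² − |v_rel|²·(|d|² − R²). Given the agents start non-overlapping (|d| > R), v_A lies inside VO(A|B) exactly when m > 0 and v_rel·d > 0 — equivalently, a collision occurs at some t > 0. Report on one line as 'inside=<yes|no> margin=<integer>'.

d = (3, -14),  |d|² = 205;  R = 7+6 = 13,  c = 205−13² = 36
v_rel = (6, -3),  |v_rel|² = 45;  v_rel·d = (6)·(3) + (-3)·(-14) = 60
45·t² − 120·t + 36 = 0  ⇒  m = 60² − 45·36 = 1980
m = 1980 > 0,  v_rel·d = 60 > 0  ⇒  inside

inside=yes margin=1980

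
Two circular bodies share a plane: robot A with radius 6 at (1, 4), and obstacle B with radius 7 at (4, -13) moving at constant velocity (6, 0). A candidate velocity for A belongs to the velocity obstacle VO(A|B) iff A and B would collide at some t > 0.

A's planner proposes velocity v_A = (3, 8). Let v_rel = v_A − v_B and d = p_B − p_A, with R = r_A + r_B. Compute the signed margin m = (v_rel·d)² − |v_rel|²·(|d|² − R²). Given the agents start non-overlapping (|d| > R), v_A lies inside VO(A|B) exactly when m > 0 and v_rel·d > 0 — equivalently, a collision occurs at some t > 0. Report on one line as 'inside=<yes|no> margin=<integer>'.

d = (3, -17),  |d|² = 298;  R = 6+7 = 13,  c = 298−13² = 129
v_rel = (-3, 8),  |v_rel|² = 73;  v_rel·d = (-3)·(3) + (8)·(-17) = -145
73·t² + 290·t + 129 = 0  ⇒  m = (-145)² − 73·129 = 11608
m = 11608 > 0,  v_rel·d = -145 < 0  ⇒  outside

inside=no margin=11608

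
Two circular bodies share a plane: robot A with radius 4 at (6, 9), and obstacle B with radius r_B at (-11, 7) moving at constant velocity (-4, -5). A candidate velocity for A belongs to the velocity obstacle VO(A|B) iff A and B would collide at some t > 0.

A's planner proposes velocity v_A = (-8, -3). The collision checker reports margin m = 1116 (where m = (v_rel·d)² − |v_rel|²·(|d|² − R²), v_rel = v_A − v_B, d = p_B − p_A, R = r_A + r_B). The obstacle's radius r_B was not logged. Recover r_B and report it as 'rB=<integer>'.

m = 1116
d = (-17, -2);  v_rel = (-4, 2),  |v_rel|² = 20
v_rel×d = (-4)·(-2) − (2)·(-17) = 42
since m = R²·20 − 42²:  R² = (1764 + 1116) / 20 = 144
R = √144 = 12  ⇒  r_B = 12 − 4 = 8

rB=8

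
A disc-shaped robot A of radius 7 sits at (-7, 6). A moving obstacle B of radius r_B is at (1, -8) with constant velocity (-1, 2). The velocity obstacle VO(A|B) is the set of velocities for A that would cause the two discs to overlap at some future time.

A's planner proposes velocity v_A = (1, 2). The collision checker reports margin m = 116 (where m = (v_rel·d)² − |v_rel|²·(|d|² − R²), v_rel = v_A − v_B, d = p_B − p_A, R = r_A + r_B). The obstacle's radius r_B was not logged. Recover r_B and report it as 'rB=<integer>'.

m = 116
d = (8, -14);  v_rel = (2, 0),  |v_rel|² = 4
v_rel×d = (2)·(-14) − (0)·(8) = -28
since m = R²·4 − (-28)²:  R² = (784 + 116) / 4 = 225
R = √225 = 15  ⇒  r_B = 15 − 7 = 8

rB=8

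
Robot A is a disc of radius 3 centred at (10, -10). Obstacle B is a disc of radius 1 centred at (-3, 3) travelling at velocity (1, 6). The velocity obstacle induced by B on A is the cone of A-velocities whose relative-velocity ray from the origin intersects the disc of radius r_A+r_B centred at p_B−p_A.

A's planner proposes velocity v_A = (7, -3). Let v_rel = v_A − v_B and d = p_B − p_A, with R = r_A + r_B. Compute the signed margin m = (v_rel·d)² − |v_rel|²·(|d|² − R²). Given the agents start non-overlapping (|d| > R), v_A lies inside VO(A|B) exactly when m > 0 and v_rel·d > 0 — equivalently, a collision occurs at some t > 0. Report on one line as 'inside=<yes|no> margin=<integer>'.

d = (-13, 13),  |d|² = 338;  R = 3+1 = 4,  c = 338−4² = 322
v_rel = (6, -9),  |v_rel|² = 117;  v_rel·d = (6)·(-13) + (-9)·(13) = -195
117·t² + 390·t + 322 = 0  ⇒  m = (-195)² − 117·322 = 351
m = 351 > 0,  v_rel·d = -195 < 0  ⇒  outside

inside=no margin=351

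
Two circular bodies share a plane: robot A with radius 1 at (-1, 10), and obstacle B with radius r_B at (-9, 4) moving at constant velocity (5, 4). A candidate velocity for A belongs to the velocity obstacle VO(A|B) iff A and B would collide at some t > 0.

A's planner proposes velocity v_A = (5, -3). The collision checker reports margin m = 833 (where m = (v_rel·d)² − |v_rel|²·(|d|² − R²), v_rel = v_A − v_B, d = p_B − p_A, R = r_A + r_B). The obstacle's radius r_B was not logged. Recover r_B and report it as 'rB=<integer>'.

m = 833
d = (-8, -6);  v_rel = (0, -7),  |v_rel|² = 49
v_rel×d = (0)·(-6) − (-7)·(-8) = -56
since m = R²·49 − (-56)²:  R² = (3136 + 833) / 49 = 81
R = √81 = 9  ⇒  r_B = 9 − 1 = 8

rB=8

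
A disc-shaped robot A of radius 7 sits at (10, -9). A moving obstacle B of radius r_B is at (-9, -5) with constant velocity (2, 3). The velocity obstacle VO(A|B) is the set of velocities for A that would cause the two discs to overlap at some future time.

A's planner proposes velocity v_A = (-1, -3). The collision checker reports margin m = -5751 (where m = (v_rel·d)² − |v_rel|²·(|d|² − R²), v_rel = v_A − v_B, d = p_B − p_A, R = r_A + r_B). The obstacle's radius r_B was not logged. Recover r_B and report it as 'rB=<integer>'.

m = -5751
d = (-19, 4);  v_rel = (-3, -6),  |v_rel|² = 45
v_rel×d = (-3)·(4) − (-6)·(-19) = -126
since m = R²·45 − (-126)²:  R² = (15876 + -5751) / 45 = 225
R = √225 = 15  ⇒  r_B = 15 − 7 = 8

rB=8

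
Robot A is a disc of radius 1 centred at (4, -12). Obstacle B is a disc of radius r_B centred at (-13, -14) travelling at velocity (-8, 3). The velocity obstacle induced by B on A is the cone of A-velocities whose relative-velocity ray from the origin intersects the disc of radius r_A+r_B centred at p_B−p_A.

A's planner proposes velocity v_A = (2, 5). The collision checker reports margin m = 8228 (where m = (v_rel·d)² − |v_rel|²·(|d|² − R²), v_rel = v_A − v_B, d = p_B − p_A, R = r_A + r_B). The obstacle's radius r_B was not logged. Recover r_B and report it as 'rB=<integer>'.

m = 8228
d = (-17, -2);  v_rel = (10, 2),  |v_rel|² = 104
v_rel×d = (10)·(-2) − (2)·(-17) = 14
since m = R²·104 − 14²:  R² = (196 + 8228) / 104 = 81
R = √81 = 9  ⇒  r_B = 9 − 1 = 8

rB=8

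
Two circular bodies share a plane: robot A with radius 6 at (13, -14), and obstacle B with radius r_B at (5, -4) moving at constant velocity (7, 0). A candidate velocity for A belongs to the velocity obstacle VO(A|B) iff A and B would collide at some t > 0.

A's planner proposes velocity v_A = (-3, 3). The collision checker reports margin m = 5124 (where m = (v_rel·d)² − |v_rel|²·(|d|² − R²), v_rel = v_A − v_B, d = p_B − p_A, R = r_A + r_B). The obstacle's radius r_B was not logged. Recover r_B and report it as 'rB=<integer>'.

m = 5124
d = (-8, 10);  v_rel = (-10, 3),  |v_rel|² = 109
v_rel×d = (-10)·(10) − (3)·(-8) = -76
since m = R²·109 − (-76)²:  R² = (5776 + 5124) / 109 = 100
R = √100 = 10  ⇒  r_B = 10 − 6 = 4

rB=4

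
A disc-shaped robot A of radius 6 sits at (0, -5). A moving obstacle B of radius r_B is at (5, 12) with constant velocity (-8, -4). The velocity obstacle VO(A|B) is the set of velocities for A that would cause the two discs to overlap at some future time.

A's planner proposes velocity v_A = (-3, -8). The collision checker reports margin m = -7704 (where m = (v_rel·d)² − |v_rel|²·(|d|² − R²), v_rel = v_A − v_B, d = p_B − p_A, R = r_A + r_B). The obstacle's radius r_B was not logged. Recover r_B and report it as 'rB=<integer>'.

m = -7704
d = (5, 17);  v_rel = (5, -4),  |v_rel|² = 41
v_rel×d = (5)·(17) − (-4)·(5) = 105
since m = R²·41 − 105²:  R² = (11025 + -7704) / 41 = 81
R = √81 = 9  ⇒  r_B = 9 − 6 = 3

rB=3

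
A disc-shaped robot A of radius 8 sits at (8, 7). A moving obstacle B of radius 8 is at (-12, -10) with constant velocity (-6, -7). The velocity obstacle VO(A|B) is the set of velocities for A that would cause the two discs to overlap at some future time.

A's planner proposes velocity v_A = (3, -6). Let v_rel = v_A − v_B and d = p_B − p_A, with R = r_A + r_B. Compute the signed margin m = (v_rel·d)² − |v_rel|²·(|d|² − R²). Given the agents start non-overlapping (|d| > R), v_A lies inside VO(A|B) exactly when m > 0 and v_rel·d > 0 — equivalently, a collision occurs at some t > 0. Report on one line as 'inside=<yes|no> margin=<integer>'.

d = (-20, -17),  |d|² = 689;  R = 8+8 = 16,  c = 689−16² = 433
v_rel = (9, 1),  |v_rel|² = 82;  v_rel·d = (9)·(-20) + (1)·(-17) = -197
82·t² + 394·t + 433 = 0  ⇒  m = (-197)² − 82·433 = 3303
m = 3303 > 0,  v_rel·d = -197 < 0  ⇒  outside

inside=no margin=3303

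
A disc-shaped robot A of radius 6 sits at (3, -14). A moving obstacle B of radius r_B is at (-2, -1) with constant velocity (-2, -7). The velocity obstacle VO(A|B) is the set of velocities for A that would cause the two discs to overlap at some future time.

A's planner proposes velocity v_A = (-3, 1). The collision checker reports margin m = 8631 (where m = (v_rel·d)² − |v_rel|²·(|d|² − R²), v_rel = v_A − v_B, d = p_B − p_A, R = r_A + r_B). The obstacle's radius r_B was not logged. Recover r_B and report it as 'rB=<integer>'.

m = 8631
d = (-5, 13);  v_rel = (-1, 8),  |v_rel|² = 65
v_rel×d = (-1)·(13) − (8)·(-5) = 27
since m = R²·65 − 27²:  R² = (729 + 8631) / 65 = 144
R = √144 = 12  ⇒  r_B = 12 − 6 = 6

rB=6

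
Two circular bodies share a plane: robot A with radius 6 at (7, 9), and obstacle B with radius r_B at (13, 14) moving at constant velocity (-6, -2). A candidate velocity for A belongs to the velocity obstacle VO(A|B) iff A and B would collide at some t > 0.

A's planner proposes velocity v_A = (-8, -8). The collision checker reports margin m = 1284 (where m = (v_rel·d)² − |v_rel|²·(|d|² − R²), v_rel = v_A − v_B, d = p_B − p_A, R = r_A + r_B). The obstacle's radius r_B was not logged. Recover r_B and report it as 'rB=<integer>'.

m = 1284
d = (6, 5);  v_rel = (-2, -6),  |v_rel|² = 40
v_rel×d = (-2)·(5) − (-6)·(6) = 26
since m = R²·40 − 26²:  R² = (676 + 1284) / 40 = 49
R = √49 = 7  ⇒  r_B = 7 − 6 = 1

rB=1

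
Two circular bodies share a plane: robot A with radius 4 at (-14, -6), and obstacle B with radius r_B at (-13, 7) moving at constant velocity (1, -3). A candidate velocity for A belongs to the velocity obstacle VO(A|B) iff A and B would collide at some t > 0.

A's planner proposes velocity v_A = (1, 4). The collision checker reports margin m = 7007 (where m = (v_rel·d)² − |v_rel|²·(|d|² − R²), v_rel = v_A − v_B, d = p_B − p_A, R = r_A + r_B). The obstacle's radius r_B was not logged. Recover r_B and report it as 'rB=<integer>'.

m = 7007
d = (1, 13);  v_rel = (0, 7),  |v_rel|² = 49
v_rel×d = (0)·(13) − (7)·(1) = -7
since m = R²·49 − (-7)²:  R² = (49 + 7007) / 49 = 144
R = √144 = 12  ⇒  r_B = 12 − 4 = 8

rB=8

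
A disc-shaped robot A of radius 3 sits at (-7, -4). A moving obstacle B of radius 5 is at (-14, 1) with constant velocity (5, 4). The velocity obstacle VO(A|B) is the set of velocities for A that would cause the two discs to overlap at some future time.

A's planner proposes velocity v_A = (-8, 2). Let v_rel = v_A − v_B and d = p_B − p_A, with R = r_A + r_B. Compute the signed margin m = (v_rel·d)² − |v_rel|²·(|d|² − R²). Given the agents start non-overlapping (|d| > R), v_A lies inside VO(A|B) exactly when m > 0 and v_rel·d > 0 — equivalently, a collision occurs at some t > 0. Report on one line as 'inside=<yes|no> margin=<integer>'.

d = (-7, 5),  |d|² = 74;  R = 3+5 = 8,  c = 74−8² = 10
v_rel = (-13, -2),  |v_rel|² = 173;  v_rel·d = (-13)·(-7) + (-2)·(5) = 81
173·t² − 162·t + 10 = 0  ⇒  m = 81² − 173·10 = 4831
m = 4831 > 0,  v_rel·d = 81 > 0  ⇒  inside

inside=yes margin=4831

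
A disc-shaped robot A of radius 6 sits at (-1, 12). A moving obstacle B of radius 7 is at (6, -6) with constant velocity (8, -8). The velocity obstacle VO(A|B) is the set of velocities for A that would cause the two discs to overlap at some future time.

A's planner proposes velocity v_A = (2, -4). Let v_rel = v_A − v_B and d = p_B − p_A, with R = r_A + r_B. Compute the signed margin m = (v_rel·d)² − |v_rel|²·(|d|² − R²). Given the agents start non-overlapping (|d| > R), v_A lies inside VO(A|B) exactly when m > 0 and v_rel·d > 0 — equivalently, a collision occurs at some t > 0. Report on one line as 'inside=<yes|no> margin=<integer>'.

d = (7, -18),  |d|² = 373;  R = 6+7 = 13,  c = 373−13² = 204
v_rel = (-6, 4),  |v_rel|² = 52;  v_rel·d = (-6)·(7) + (4)·(-18) = -114
52·t² + 228·t + 204 = 0  ⇒  m = (-114)² − 52·204 = 2388
m = 2388 > 0,  v_rel·d = -114 < 0  ⇒  outside

inside=no margin=2388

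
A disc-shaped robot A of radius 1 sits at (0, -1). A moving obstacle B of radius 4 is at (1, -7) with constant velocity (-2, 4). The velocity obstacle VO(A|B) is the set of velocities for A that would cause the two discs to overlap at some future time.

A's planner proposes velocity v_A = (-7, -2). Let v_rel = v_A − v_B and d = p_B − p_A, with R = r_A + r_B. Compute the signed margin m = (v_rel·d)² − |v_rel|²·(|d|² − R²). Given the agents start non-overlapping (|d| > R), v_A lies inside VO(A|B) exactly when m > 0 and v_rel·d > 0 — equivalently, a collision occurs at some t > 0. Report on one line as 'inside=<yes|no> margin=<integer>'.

d = (1, -6),  |d|² = 37;  R = 1+4 = 5,  c = 37−5² = 12
v_rel = (-5, -6),  |v_rel|² = 61;  v_rel·d = (-5)·(1) + (-6)·(-6) = 31
61·t² − 62·t + 12 = 0  ⇒  m = 31² − 61·12 = 229
m = 229 > 0,  v_rel·d = 31 > 0  ⇒  inside

inside=yes margin=229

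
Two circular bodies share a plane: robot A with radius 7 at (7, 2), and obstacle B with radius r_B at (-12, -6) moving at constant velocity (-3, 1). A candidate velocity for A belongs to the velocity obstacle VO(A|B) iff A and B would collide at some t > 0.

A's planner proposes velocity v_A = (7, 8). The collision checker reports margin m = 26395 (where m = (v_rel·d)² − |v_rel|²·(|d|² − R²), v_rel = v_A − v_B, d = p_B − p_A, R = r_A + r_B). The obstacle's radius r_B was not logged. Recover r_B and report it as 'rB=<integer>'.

m = 26395
d = (-19, -8);  v_rel = (10, 7),  |v_rel|² = 149
v_rel×d = (10)·(-8) − (7)·(-19) = 53
since m = R²·149 − 53²:  R² = (2809 + 26395) / 149 = 196
R = √196 = 14  ⇒  r_B = 14 − 7 = 7

rB=7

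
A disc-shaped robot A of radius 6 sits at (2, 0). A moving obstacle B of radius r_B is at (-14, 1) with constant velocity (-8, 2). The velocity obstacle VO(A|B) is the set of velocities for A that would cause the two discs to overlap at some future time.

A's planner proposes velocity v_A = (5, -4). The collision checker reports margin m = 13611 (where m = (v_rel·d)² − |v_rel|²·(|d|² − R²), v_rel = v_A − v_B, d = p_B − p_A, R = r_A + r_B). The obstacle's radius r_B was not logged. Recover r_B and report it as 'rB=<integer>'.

m = 13611
d = (-16, 1);  v_rel = (13, -6),  |v_rel|² = 205
v_rel×d = (13)·(1) − (-6)·(-16) = -83
since m = R²·205 − (-83)²:  R² = (6889 + 13611) / 205 = 100
R = √100 = 10  ⇒  r_B = 10 − 6 = 4

rB=4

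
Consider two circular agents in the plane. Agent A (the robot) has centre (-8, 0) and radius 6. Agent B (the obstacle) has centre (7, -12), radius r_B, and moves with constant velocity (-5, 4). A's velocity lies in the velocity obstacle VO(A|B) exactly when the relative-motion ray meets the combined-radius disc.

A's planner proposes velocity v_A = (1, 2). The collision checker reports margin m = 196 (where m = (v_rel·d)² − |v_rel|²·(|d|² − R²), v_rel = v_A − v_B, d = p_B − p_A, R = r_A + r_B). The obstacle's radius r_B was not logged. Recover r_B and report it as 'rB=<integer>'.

m = 196
d = (15, -12);  v_rel = (6, -2),  |v_rel|² = 40
v_rel×d = (6)·(-12) − (-2)·(15) = -42
since m = R²·40 − (-42)²:  R² = (1764 + 196) / 40 = 49
R = √49 = 7  ⇒  r_B = 7 − 6 = 1

rB=1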